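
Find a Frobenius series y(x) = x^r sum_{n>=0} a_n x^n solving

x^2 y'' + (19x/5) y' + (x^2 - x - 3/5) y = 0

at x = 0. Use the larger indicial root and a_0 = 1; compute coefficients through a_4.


Write in Frobenius form y'' + (p(x)/x) y' + (q(x)/x^2) y = 0:
  p(x) = 19/5,  q(x) = x^2 - x - 3/5.
Indicial equation: r(r-1) + (19/5) r + (-3/5) = 0 -> roots r_1 = 1/5, r_2 = -3.
Take r = r_1 = 1/5. Let y(x) = x^r sum_{n>=0} a_n x^n with a_0 = 1.
Substitute y = x^r sum a_n x^n and match x^{r+n}. The recurrence is
  D(n) a_n - 1 a_{n-1} + 1 a_{n-2} = 0,  where D(n) = (r+n)(r+n-1) + (19/5)(r+n) + (-3/5).
  a_n = [1 a_{n-1} - 1 a_{n-2}] / D(n).
Since the indicial polynomial factors as (r - r_1)(r - r_2), D(n) = (r_1 + n - r_1)(r_1 + n - r_2) = n(n + 16/5).
Evaluating step by step (a_0 = 1):
  n = 1: D(1) = 1(1 + 16/5) = 21/5; numerator = 1(1) = 1; a_1 = (1)/(21/5) = 5/21
  n = 2: D(2) = 2(2 + 16/5) = 52/5; numerator = 1(5/21) - 1(1) = -16/21; a_2 = (-16/21)/(52/5) = -20/273
  n = 3: D(3) = 3(3 + 16/5) = 93/5; numerator = 1(-20/273) - 1(5/21) = -85/273; a_3 = (-85/273)/(93/5) = -425/25389
  n = 4: D(4) = 4(4 + 16/5) = 144/5; numerator = 1(-425/25389) - 1(-20/273) = 205/3627; a_4 = (205/3627)/(144/5) = 1025/522288

r = 1/5; a_0 = 1; a_1 = 5/21; a_2 = -20/273; a_3 = -425/25389; a_4 = 1025/522288


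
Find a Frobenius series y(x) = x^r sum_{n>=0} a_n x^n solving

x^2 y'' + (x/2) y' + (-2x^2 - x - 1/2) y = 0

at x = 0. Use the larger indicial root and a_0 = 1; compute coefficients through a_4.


Write in Frobenius form y'' + (p(x)/x) y' + (q(x)/x^2) y = 0:
  p(x) = 1/2,  q(x) = -2x^2 - x - 1/2.
Indicial equation: r(r-1) + (1/2) r + (-1/2) = 0 -> roots r_1 = 1, r_2 = -1/2.
Take r = r_1 = 1. Let y(x) = x^r sum_{n>=0} a_n x^n with a_0 = 1.
Substitute y = x^r sum a_n x^n and match x^{r+n}. The recurrence is
  D(n) a_n - 1 a_{n-1} - 2 a_{n-2} = 0,  where D(n) = (r+n)(r+n-1) + (1/2)(r+n) + (-1/2).
  a_n = [1 a_{n-1} + 2 a_{n-2}] / D(n).
Since the indicial polynomial factors as (r - r_1)(r - r_2), D(n) = (r_1 + n - r_1)(r_1 + n - r_2) = n(n + 3/2).
Evaluating step by step (a_0 = 1):
  n = 1: D(1) = 1(1 + 3/2) = 5/2; numerator = 1(1) = 1; a_1 = (1)/(5/2) = 2/5
  n = 2: D(2) = 2(2 + 3/2) = 7; numerator = 1(2/5) + 2(1) = 12/5; a_2 = (12/5)/(7) = 12/35
  n = 3: D(3) = 3(3 + 3/2) = 27/2; numerator = 1(12/35) + 2(2/5) = 8/7; a_3 = (8/7)/(27/2) = 16/189
  n = 4: D(4) = 4(4 + 3/2) = 22; numerator = 1(16/189) + 2(12/35) = 104/135; a_4 = (104/135)/(22) = 52/1485

r = 1; a_0 = 1; a_1 = 2/5; a_2 = 12/35; a_3 = 16/189; a_4 = 52/1485


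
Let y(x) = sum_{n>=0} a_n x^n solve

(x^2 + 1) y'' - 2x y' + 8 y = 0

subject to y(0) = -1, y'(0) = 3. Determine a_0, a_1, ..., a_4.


Ansatz: y(x) = sum_{n>=0} a_n x^n, so y'(x) = sum_{n>=1} n a_n x^(n-1) and y''(x) = sum_{n>=2} n(n-1) a_n x^(n-2).
Substitute into P(x) y'' + Q(x) y' + R(x) y = 0 with P(x) = x^2 + 1, Q(x) = -2x, R(x) = 8, and match powers of x.
Initial conditions: a_0 = -1, a_1 = 3.
Setting the coefficient of each power of x to zero and solving order by order (substituting the coefficients already found):
  x^0: 2 a_2 + 8 a_0 = 0  ->  2 a_2 = -8 a_0 = 8  ->  a_2 = 4
  x^1: 6 a_3 + 6 a_1 = 0  ->  6 a_3 = -6 a_1 = -18  ->  a_3 = -3
  x^2: 12 a_4 + 6 a_2 = 0  ->  12 a_4 = -6 a_2 = -24  ->  a_4 = -2
Truncated series: y(x) = -1 + 3 x + 4 x^2 - 3 x^3 - 2 x^4 + O(x^5).

a_0 = -1; a_1 = 3; a_2 = 4; a_3 = -3; a_4 = -2


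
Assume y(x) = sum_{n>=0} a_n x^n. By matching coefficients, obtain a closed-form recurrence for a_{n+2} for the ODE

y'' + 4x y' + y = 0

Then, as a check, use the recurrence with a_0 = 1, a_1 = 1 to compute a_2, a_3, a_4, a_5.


Substitute y = sum_n a_n x^n.
y''(x) has coefficient (n+2)(n+1) a_{n+2} at x^n;
4 x y'(x) has coefficient 4 n a_n at x^n (shift);
y(x) has coefficient 1 a_n at x^n.
Matching x^n: (n+2)(n+1) a_{n+2} + (4n + 1) a_n = 0.
Thus a_{n+2} = (-4n - 1) / ((n+1)(n+2)) * a_n.

Check with a_0 = 1, a_1 = 1 (apply the recurrence for n = 0, 1, 2, 3): a_0 = 1, a_1 = 1, a_2 = -1/2, a_3 = -5/6, a_4 = 3/8, a_5 = 13/24.

a_(n+2) = (-4n - 1) / ((n+1)(n+2)) * a_n; check: a_0 = 1, a_1 = 1, a_2 = -1/2, a_3 = -5/6, a_4 = 3/8, a_5 = 13/24


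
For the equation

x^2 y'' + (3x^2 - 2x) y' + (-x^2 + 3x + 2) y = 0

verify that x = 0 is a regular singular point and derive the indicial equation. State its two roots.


Divide by x^2 to reach normal form y'' + P_1(x) y' + P_2(x) y = 0 with P_1(x) = 3 - 2/x and P_2(x) = -1 + 3/x + 2/x^2.
x = 0 is a singular point because the y'-coefficient 3 - 2/x has a pole at x = 0 and the y-coefficient -1 + 3/x + 2/x^2 has a pole at x = 0.
It is a regular singular point because x P_1(x) = p(x) = 3x - 2 and x^2 P_2(x) = q(x) = -x^2 + 3x + 2 are polynomials, hence analytic at x = 0.
p(0) = -2,  q(0) = 2.
Indicial equation: r(r-1) + p(0) r + q(0) = 0, i.e. r^2 + (p(0) - 1) r + q(0) = 0, i.e. r^2 - 3 r + 2 = 0.
Discriminant: (-3)^2 - 4(2) = 1, so r = (3 ± 1)/2.
Solving: r_1 = 2, r_2 = 1.

indicial: r^2 - 3 r + 2 = 0; roots r_1 = 2, r_2 = 1


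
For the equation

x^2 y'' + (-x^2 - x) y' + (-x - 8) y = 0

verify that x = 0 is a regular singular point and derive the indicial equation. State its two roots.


Divide by x^2 to reach normal form y'' + P_1(x) y' + P_2(x) y = 0 with P_1(x) = -1 - 1/x and P_2(x) = -1/x - 8/x^2.
x = 0 is a singular point because the y'-coefficient -1 - 1/x has a pole at x = 0 and the y-coefficient -1/x - 8/x^2 has a pole at x = 0.
It is a regular singular point because x P_1(x) = p(x) = -x - 1 and x^2 P_2(x) = q(x) = -x - 8 are polynomials, hence analytic at x = 0.
p(0) = -1,  q(0) = -8.
Indicial equation: r(r-1) + p(0) r + q(0) = 0, i.e. r^2 + (p(0) - 1) r + q(0) = 0, i.e. r^2 - 2 r - 8 = 0.
Discriminant: (-2)^2 - 4(-8) = 36, so r = (2 ± 6)/2.
Solving: r_1 = 4, r_2 = -2.

indicial: r^2 - 2 r - 8 = 0; roots r_1 = 4, r_2 = -2


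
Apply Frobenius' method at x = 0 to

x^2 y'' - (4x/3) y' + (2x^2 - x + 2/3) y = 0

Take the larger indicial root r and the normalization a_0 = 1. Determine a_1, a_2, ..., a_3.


Write in Frobenius form y'' + (p(x)/x) y' + (q(x)/x^2) y = 0:
  p(x) = -4/3,  q(x) = 2x^2 - x + 2/3.
Indicial equation: r(r-1) + (-4/3) r + (2/3) = 0 -> roots r_1 = 2, r_2 = 1/3.
Take r = r_1 = 2. Let y(x) = x^r sum_{n>=0} a_n x^n with a_0 = 1.
Substitute y = x^r sum a_n x^n and match x^{r+n}. The recurrence is
  D(n) a_n - 1 a_{n-1} + 2 a_{n-2} = 0,  where D(n) = (r+n)(r+n-1) + (-4/3)(r+n) + (2/3).
  a_n = [1 a_{n-1} - 2 a_{n-2}] / D(n).
Since the indicial polynomial factors as (r - r_1)(r - r_2), D(n) = (r_1 + n - r_1)(r_1 + n - r_2) = n(n + 5/3).
Evaluating step by step (a_0 = 1):
  n = 1: D(1) = 1(1 + 5/3) = 8/3; numerator = 1(1) = 1; a_1 = (1)/(8/3) = 3/8
  n = 2: D(2) = 2(2 + 5/3) = 22/3; numerator = 1(3/8) - 2(1) = -13/8; a_2 = (-13/8)/(22/3) = -39/176
  n = 3: D(3) = 3(3 + 5/3) = 14; numerator = 1(-39/176) - 2(3/8) = -171/176; a_3 = (-171/176)/(14) = -171/2464

r = 2; a_0 = 1; a_1 = 3/8; a_2 = -39/176; a_3 = -171/2464


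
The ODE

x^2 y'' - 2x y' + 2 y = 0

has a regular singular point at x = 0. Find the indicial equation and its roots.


Divide by x^2 to reach normal form y'' + P_1(x) y' + P_2(x) y = 0 with P_1(x) = -2/x and P_2(x) = 2/x^2.
x = 0 is a singular point because the y'-coefficient -2/x has a pole at x = 0 and the y-coefficient 2/x^2 has a pole at x = 0.
It is a regular singular point because x P_1(x) = p(x) = -2 and x^2 P_2(x) = q(x) = 2 are polynomials, hence analytic at x = 0.
p(0) = -2,  q(0) = 2.
Indicial equation: r(r-1) + p(0) r + q(0) = 0, i.e. r^2 + (p(0) - 1) r + q(0) = 0, i.e. r^2 - 3 r + 2 = 0.
Discriminant: (-3)^2 - 4(2) = 1, so r = (3 ± 1)/2.
Solving: r_1 = 2, r_2 = 1.

indicial: r^2 - 3 r + 2 = 0; roots r_1 = 2, r_2 = 1


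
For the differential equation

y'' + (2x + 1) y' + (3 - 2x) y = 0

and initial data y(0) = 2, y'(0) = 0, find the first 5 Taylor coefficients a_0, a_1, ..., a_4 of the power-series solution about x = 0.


Ansatz: y(x) = sum_{n>=0} a_n x^n, so y'(x) = sum_{n>=1} n a_n x^(n-1) and y''(x) = sum_{n>=2} n(n-1) a_n x^(n-2).
Substitute into P(x) y'' + Q(x) y' + R(x) y = 0 with P(x) = 1, Q(x) = 2x + 1, R(x) = 3 - 2x, and match powers of x.
Initial conditions: a_0 = 2, a_1 = 0.
Setting the coefficient of each power of x to zero and solving order by order (substituting the coefficients already found):
  x^0: 2 a_2 + a_1 + 3 a_0 = 0  ->  2 a_2 = -a_1 - 3 a_0 = -6  ->  a_2 = -3
  x^1: 6 a_3 + 2 a_2 + 5 a_1 - 2 a_0 = 0  ->  6 a_3 = -2 a_2 - 5 a_1 + 2 a_0 = 10  ->  a_3 = 5/3
  x^2: 12 a_4 + 3 a_3 + 7 a_2 - 2 a_1 = 0  ->  12 a_4 = -3 a_3 - 7 a_2 + 2 a_1 = 16  ->  a_4 = 4/3
Truncated series: y(x) = 2 - 3 x^2 + (5/3) x^3 + (4/3) x^4 + O(x^5).

a_0 = 2; a_1 = 0; a_2 = -3; a_3 = 5/3; a_4 = 4/3


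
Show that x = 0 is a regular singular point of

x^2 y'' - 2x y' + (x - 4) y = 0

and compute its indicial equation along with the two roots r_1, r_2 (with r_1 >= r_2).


Divide by x^2 to reach normal form y'' + P_1(x) y' + P_2(x) y = 0 with P_1(x) = -2/x and P_2(x) = 1/x - 4/x^2.
x = 0 is a singular point because the y'-coefficient -2/x has a pole at x = 0 and the y-coefficient 1/x - 4/x^2 has a pole at x = 0.
It is a regular singular point because x P_1(x) = p(x) = -2 and x^2 P_2(x) = q(x) = x - 4 are polynomials, hence analytic at x = 0.
p(0) = -2,  q(0) = -4.
Indicial equation: r(r-1) + p(0) r + q(0) = 0, i.e. r^2 + (p(0) - 1) r + q(0) = 0, i.e. r^2 - 3 r - 4 = 0.
Discriminant: (-3)^2 - 4(-4) = 25, so r = (3 ± 5)/2.
Solving: r_1 = 4, r_2 = -1.

indicial: r^2 - 3 r - 4 = 0; roots r_1 = 4, r_2 = -1


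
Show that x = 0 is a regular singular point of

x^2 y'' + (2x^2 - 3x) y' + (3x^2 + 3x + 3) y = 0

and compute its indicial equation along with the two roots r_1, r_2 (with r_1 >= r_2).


Divide by x^2 to reach normal form y'' + P_1(x) y' + P_2(x) y = 0 with P_1(x) = 2 - 3/x and P_2(x) = 3 + 3/x + 3/x^2.
x = 0 is a singular point because the y'-coefficient 2 - 3/x has a pole at x = 0 and the y-coefficient 3 + 3/x + 3/x^2 has a pole at x = 0.
It is a regular singular point because x P_1(x) = p(x) = 2x - 3 and x^2 P_2(x) = q(x) = 3x^2 + 3x + 3 are polynomials, hence analytic at x = 0.
p(0) = -3,  q(0) = 3.
Indicial equation: r(r-1) + p(0) r + q(0) = 0, i.e. r^2 + (p(0) - 1) r + q(0) = 0, i.e. r^2 - 4 r + 3 = 0.
Discriminant: (-4)^2 - 4(3) = 4, so r = (4 ± 2)/2.
Solving: r_1 = 3, r_2 = 1.

indicial: r^2 - 4 r + 3 = 0; roots r_1 = 3, r_2 = 1


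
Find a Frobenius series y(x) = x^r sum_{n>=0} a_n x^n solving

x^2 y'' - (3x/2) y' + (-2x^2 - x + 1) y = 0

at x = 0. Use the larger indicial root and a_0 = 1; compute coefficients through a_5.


Write in Frobenius form y'' + (p(x)/x) y' + (q(x)/x^2) y = 0:
  p(x) = -3/2,  q(x) = -2x^2 - x + 1.
Indicial equation: r(r-1) + (-3/2) r + (1) = 0 -> roots r_1 = 2, r_2 = 1/2.
Take r = r_1 = 2. Let y(x) = x^r sum_{n>=0} a_n x^n with a_0 = 1.
Substitute y = x^r sum a_n x^n and match x^{r+n}. The recurrence is
  D(n) a_n - 1 a_{n-1} - 2 a_{n-2} = 0,  where D(n) = (r+n)(r+n-1) + (-3/2)(r+n) + (1).
  a_n = [1 a_{n-1} + 2 a_{n-2}] / D(n).
Since the indicial polynomial factors as (r - r_1)(r - r_2), D(n) = (r_1 + n - r_1)(r_1 + n - r_2) = n(n + 3/2).
Evaluating step by step (a_0 = 1):
  n = 1: D(1) = 1(1 + 3/2) = 5/2; numerator = 1(1) = 1; a_1 = (1)/(5/2) = 2/5
  n = 2: D(2) = 2(2 + 3/2) = 7; numerator = 1(2/5) + 2(1) = 12/5; a_2 = (12/5)/(7) = 12/35
  n = 3: D(3) = 3(3 + 3/2) = 27/2; numerator = 1(12/35) + 2(2/5) = 8/7; a_3 = (8/7)/(27/2) = 16/189
  n = 4: D(4) = 4(4 + 3/2) = 22; numerator = 1(16/189) + 2(12/35) = 104/135; a_4 = (104/135)/(22) = 52/1485
  n = 5: D(5) = 5(5 + 3/2) = 65/2; numerator = 1(52/1485) + 2(16/189) = 236/1155; a_5 = (236/1155)/(65/2) = 472/75075

r = 2; a_0 = 1; a_1 = 2/5; a_2 = 12/35; a_3 = 16/189; a_4 = 52/1485; a_5 = 472/75075


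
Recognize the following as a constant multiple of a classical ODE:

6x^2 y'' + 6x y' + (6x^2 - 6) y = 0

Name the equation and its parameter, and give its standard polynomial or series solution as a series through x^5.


All three coefficients share the factor 6; dividing through by 6 gives  x^2 y'' + x y' + (x^2 - 1) y = 0.
This matches the Bessel equation x^2 y'' + x y' + (x^2 - nu^2) y = 0 with nu^2 = 1, so nu = 1; the solution bounded at x = 0 is J_1(x).
Frobenius at x = 0: indicial roots ±nu; for r = nu the recurrence k(k + 2nu) c_k = -c_{k-2} gives the standard series J_nu(x) = sum_{k>=0} (-1)^k / (k! (k+nu)!) (x/2)^(2k+nu). Evaluate the first 3 terms:
  k = 0: (-1)^0 / (0! * 1! * 2^1) x^1 = 1/(1*1*2) x^1 = (1/2) x^1
  k = 1: (-1)^1 / (1! * 2! * 2^3) x^3 = -1/(1*2*8) x^3 = (-1/16) x^3
  k = 2: (-1)^2 / (2! * 3! * 2^5) x^5 = 1/(2*6*32) x^5 = (1/384) x^5
Hence J_1(x) = x^5/384 - x^3/16 + x/2 + ....

J_1(x); series = x^5/384 - x^3/16 + x/2


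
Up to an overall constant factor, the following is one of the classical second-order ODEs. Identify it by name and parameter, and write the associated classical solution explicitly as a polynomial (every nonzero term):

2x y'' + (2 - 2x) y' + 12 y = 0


All three coefficients share the factor 2; dividing through by 2 gives  x y'' + (1 - x) y' + 6 y = 0.
This matches the Laguerre equation x y'' + (1 - x) y' + n y = 0 with n = 6; the polynomial solution is L_6(x).
With y = sum_k a_k x^k, matching x^k gives (k+1)k a_{k+1} + (k+1) a_{k+1} - k a_k + n a_k = 0, i.e. (k+1)^2 a_{k+1} = (k - n) a_k = (k - 6) a_k. The right side vanishes at k = 6, so the series terminates at degree 6.
Standard normalization L_n(0) = 1 gives a_0 = 1. Work upward with a_{k+1} = (k - 6) a_k / (k+1)^2:
  a_1 = (0 - 6)(1) / 1^2 = -6/1 = -6
  a_2 = (1 - 6)(-6) / 2^2 = 30/4 = 15/2
  a_3 = (2 - 6)(15/2) / 3^2 = -30/9 = -10/3
  a_4 = (3 - 6)(-10/3) / 4^2 = 10/16 = 5/8
  a_5 = (4 - 6)(5/8) / 5^2 = (-5/4)/25 = -1/20
  a_6 = (5 - 6)(-1/20) / 6^2 = (1/20)/36 = 1/720
Hence L_6(x) = x^6/720 - x^5/20 + 5 x^4/8 - 10 x^3/3 + 15 x^2/2 - 6 x + 1.

L_6(x); series = x^6/720 - x^5/20 + 5 x^4/8 - 10 x^3/3 + 15 x^2/2 - 6 x + 1


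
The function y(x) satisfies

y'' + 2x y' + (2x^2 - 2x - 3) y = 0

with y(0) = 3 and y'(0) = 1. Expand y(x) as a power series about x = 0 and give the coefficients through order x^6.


Ansatz: y(x) = sum_{n>=0} a_n x^n, so y'(x) = sum_{n>=1} n a_n x^(n-1) and y''(x) = sum_{n>=2} n(n-1) a_n x^(n-2).
Substitute into P(x) y'' + Q(x) y' + R(x) y = 0 with P(x) = 1, Q(x) = 2x, R(x) = 2x^2 - 2x - 3, and match powers of x.
Initial conditions: a_0 = 3, a_1 = 1.
Setting the coefficient of each power of x to zero and solving order by order (substituting the coefficients already found):
  x^0: 2 a_2 - 3 a_0 = 0  ->  2 a_2 = 3 a_0 = 9  ->  a_2 = 9/2
  x^1: 6 a_3 - a_1 - 2 a_0 = 0  ->  6 a_3 = a_1 + 2 a_0 = 7  ->  a_3 = 7/6
  x^2: 12 a_4 + a_2 - 2 a_1 + 2 a_0 = 0  ->  12 a_4 = -a_2 + 2 a_1 - 2 a_0 = -17/2  ->  a_4 = -17/24
  x^3: 20 a_5 + 3 a_3 - 2 a_2 + 2 a_1 = 0  ->  20 a_5 = -3 a_3 + 2 a_2 - 2 a_1 = 7/2  ->  a_5 = 7/40
  x^4: 30 a_6 + 5 a_4 - 2 a_3 + 2 a_2 = 0  ->  30 a_6 = -5 a_4 + 2 a_3 - 2 a_2 = -25/8  ->  a_6 = -5/48
Truncated series: y(x) = 3 + x + (9/2) x^2 + (7/6) x^3 - (17/24) x^4 + (7/40) x^5 - (5/48) x^6 + O(x^7).

a_0 = 3; a_1 = 1; a_2 = 9/2; a_3 = 7/6; a_4 = -17/24; a_5 = 7/40; a_6 = -5/48


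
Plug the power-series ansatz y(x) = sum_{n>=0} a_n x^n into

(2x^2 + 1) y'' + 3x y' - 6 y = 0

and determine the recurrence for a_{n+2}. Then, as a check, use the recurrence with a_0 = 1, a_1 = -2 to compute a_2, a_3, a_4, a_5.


Substitute y = sum_n a_n x^n.
(1 + 2 x^2) y'' contributes (n+2)(n+1) a_{n+2} + 2 n(n-1) a_n at x^n.
3 x y'(x) contributes 3 n a_n at x^n.
-6 y(x) contributes -6 a_n at x^n.
Matching x^n: (n+2)(n+1) a_{n+2} + (2 n(n-1) + 3 n - 6) a_n = 0.
Thus a_{n+2} = (-2 n(n-1) - 3 n + 6) / ((n+1)(n+2)) * a_n.

Check with a_0 = 1, a_1 = -2 (apply the recurrence for n = 0, 1, 2, 3): a_0 = 1, a_1 = -2, a_2 = 3, a_3 = -1, a_4 = -1, a_5 = 3/4.

a_(n+2) = (-2 n(n-1) - 3 n + 6) / ((n+1)(n+2)) * a_n; check: a_0 = 1, a_1 = -2, a_2 = 3, a_3 = -1, a_4 = -1, a_5 = 3/4


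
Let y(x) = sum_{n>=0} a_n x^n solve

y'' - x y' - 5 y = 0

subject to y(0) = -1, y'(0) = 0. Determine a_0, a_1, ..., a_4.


Ansatz: y(x) = sum_{n>=0} a_n x^n, so y'(x) = sum_{n>=1} n a_n x^(n-1) and y''(x) = sum_{n>=2} n(n-1) a_n x^(n-2).
Substitute into P(x) y'' + Q(x) y' + R(x) y = 0 with P(x) = 1, Q(x) = -x, R(x) = -5, and match powers of x.
Initial conditions: a_0 = -1, a_1 = 0.
Setting the coefficient of each power of x to zero and solving order by order (substituting the coefficients already found):
  x^0: 2 a_2 - 5 a_0 = 0  ->  2 a_2 = 5 a_0 = -5  ->  a_2 = -5/2
  x^1: 6 a_3 - 6 a_1 = 0  ->  6 a_3 = 6 a_1 = 0  ->  a_3 = 0
  x^2: 12 a_4 - 7 a_2 = 0  ->  12 a_4 = 7 a_2 = -35/2  ->  a_4 = -35/24
Truncated series: y(x) = -1 - (5/2) x^2 - (35/24) x^4 + O(x^5).

a_0 = -1; a_1 = 0; a_2 = -5/2; a_3 = 0; a_4 = -35/24


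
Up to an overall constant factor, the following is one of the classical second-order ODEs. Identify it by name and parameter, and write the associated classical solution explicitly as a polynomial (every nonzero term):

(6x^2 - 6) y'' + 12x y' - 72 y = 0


All three coefficients share the factor -6; dividing through by -6 gives  (1 - x^2) y'' - 2x y' + 12 y = 0.
This matches the Legendre equation (1 - x^2) y'' - 2x y' + n(n+1) y = 0 (note the -2x y' term) with n(n+1) = 12, so n = 3; the polynomial solution is P_3(x).
With y = sum_k a_k x^k, matching x^k gives (k+2)(k+1) a_{k+2} = [k(k+1) - n(n+1)] a_k = (k - 3)(k + 4) a_k. The right side vanishes at k = 3, so the series with the parity of 3 terminates at degree 3.
Standard normalization (P_n(1) = 1): leading coefficient (2n)!/(2^n (n!)^2) = 720/(8*36) = 5/2, so a_3 = 5/2. Work downward with a_k = (k+1)(k+2) a_{k+2} / ((k - 3)(k + 4)):
  a_1 = (2)(3)(5/2) / ((1 - 3)(1 + 4)) = 15/(-10) = -3/2
Hence P_3(x) = 5 x^3/2 - 3 x/2.

P_3(x); series = 5 x^3/2 - 3 x/2


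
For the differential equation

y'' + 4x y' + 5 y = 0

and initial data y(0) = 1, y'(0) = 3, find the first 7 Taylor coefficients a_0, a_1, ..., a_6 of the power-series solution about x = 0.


Ansatz: y(x) = sum_{n>=0} a_n x^n, so y'(x) = sum_{n>=1} n a_n x^(n-1) and y''(x) = sum_{n>=2} n(n-1) a_n x^(n-2).
Substitute into P(x) y'' + Q(x) y' + R(x) y = 0 with P(x) = 1, Q(x) = 4x, R(x) = 5, and match powers of x.
Initial conditions: a_0 = 1, a_1 = 3.
Setting the coefficient of each power of x to zero and solving order by order (substituting the coefficients already found):
  x^0: 2 a_2 + 5 a_0 = 0  ->  2 a_2 = -5 a_0 = -5  ->  a_2 = -5/2
  x^1: 6 a_3 + 9 a_1 = 0  ->  6 a_3 = -9 a_1 = -27  ->  a_3 = -9/2
  x^2: 12 a_4 + 13 a_2 = 0  ->  12 a_4 = -13 a_2 = 65/2  ->  a_4 = 65/24
  x^3: 20 a_5 + 17 a_3 = 0  ->  20 a_5 = -17 a_3 = 153/2  ->  a_5 = 153/40
  x^4: 30 a_6 + 21 a_4 = 0  ->  30 a_6 = -21 a_4 = -455/8  ->  a_6 = -91/48
Truncated series: y(x) = 1 + 3 x - (5/2) x^2 - (9/2) x^3 + (65/24) x^4 + (153/40) x^5 - (91/48) x^6 + O(x^7).

a_0 = 1; a_1 = 3; a_2 = -5/2; a_3 = -9/2; a_4 = 65/24; a_5 = 153/40; a_6 = -91/48


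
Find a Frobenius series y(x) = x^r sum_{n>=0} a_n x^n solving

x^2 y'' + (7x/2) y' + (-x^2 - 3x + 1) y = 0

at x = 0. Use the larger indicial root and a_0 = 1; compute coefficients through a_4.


Write in Frobenius form y'' + (p(x)/x) y' + (q(x)/x^2) y = 0:
  p(x) = 7/2,  q(x) = -x^2 - 3x + 1.
Indicial equation: r(r-1) + (7/2) r + (1) = 0 -> roots r_1 = -1/2, r_2 = -2.
Take r = r_1 = -1/2. Let y(x) = x^r sum_{n>=0} a_n x^n with a_0 = 1.
Substitute y = x^r sum a_n x^n and match x^{r+n}. The recurrence is
  D(n) a_n - 3 a_{n-1} - 1 a_{n-2} = 0,  where D(n) = (r+n)(r+n-1) + (7/2)(r+n) + (1).
  a_n = [3 a_{n-1} + 1 a_{n-2}] / D(n).
Since the indicial polynomial factors as (r - r_1)(r - r_2), D(n) = (r_1 + n - r_1)(r_1 + n - r_2) = n(n + 3/2).
Evaluating step by step (a_0 = 1):
  n = 1: D(1) = 1(1 + 3/2) = 5/2; numerator = 3(1) = 3; a_1 = (3)/(5/2) = 6/5
  n = 2: D(2) = 2(2 + 3/2) = 7; numerator = 3(6/5) + 1(1) = 23/5; a_2 = (23/5)/(7) = 23/35
  n = 3: D(3) = 3(3 + 3/2) = 27/2; numerator = 3(23/35) + 1(6/5) = 111/35; a_3 = (111/35)/(27/2) = 74/315
  n = 4: D(4) = 4(4 + 3/2) = 22; numerator = 3(74/315) + 1(23/35) = 143/105; a_4 = (143/105)/(22) = 13/210

r = -1/2; a_0 = 1; a_1 = 6/5; a_2 = 23/35; a_3 = 74/315; a_4 = 13/210


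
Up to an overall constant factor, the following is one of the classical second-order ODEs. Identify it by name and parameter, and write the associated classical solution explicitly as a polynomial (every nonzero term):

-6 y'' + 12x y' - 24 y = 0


All three coefficients share the factor -6; dividing through by -6 gives  y'' - 2x y' + 4 y = 0.
This matches the Hermite equation y'' - 2x y' + 2n y = 0 with 2n = 4, so n = 2; the polynomial solution is H_2(x).
With y = sum_k a_k x^k, matching x^k gives (k+2)(k+1) a_{k+2} = 2(k - n) a_k = 2(k - 2) a_k. The right side vanishes at k = 2, so the series with the parity of 2 terminates at degree 2.
Standard normalization: leading coefficient of H_n is 2^n, so a_2 = 2^2 = 4. Work downward with a_k = (k+1)(k+2) a_{k+2} / (2(k - n)):
  a_0 = (1)(2)(4) / (2(0 - 2)) = 8/(-4) = -2
Hence H_2(x) = 4 x^2 - 2.

H_2(x); series = 4 x^2 - 2


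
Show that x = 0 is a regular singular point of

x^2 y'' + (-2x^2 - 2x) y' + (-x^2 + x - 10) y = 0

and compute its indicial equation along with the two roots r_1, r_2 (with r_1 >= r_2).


Divide by x^2 to reach normal form y'' + P_1(x) y' + P_2(x) y = 0 with P_1(x) = -2 - 2/x and P_2(x) = -1 + 1/x - 10/x^2.
x = 0 is a singular point because the y'-coefficient -2 - 2/x has a pole at x = 0 and the y-coefficient -1 + 1/x - 10/x^2 has a pole at x = 0.
It is a regular singular point because x P_1(x) = p(x) = -2x - 2 and x^2 P_2(x) = q(x) = -x^2 + x - 10 are polynomials, hence analytic at x = 0.
p(0) = -2,  q(0) = -10.
Indicial equation: r(r-1) + p(0) r + q(0) = 0, i.e. r^2 + (p(0) - 1) r + q(0) = 0, i.e. r^2 - 3 r - 10 = 0.
Discriminant: (-3)^2 - 4(-10) = 49, so r = (3 ± 7)/2.
Solving: r_1 = 5, r_2 = -2.

indicial: r^2 - 3 r - 10 = 0; roots r_1 = 5, r_2 = -2


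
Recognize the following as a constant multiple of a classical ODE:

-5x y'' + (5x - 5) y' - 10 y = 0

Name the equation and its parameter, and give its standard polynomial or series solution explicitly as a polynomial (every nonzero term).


All three coefficients share the factor -5; dividing through by -5 gives  x y'' + (1 - x) y' + 2 y = 0.
This matches the Laguerre equation x y'' + (1 - x) y' + n y = 0 with n = 2; the polynomial solution is L_2(x).
With y = sum_k a_k x^k, matching x^k gives (k+1)k a_{k+1} + (k+1) a_{k+1} - k a_k + n a_k = 0, i.e. (k+1)^2 a_{k+1} = (k - n) a_k = (k - 2) a_k. The right side vanishes at k = 2, so the series terminates at degree 2.
Standard normalization L_n(0) = 1 gives a_0 = 1. Work upward with a_{k+1} = (k - 2) a_k / (k+1)^2:
  a_1 = (0 - 2)(1) / 1^2 = -2/1 = -2
  a_2 = (1 - 2)(-2) / 2^2 = 2/4 = 1/2
Hence L_2(x) = x^2/2 - 2 x + 1.

L_2(x); series = x^2/2 - 2 x + 1


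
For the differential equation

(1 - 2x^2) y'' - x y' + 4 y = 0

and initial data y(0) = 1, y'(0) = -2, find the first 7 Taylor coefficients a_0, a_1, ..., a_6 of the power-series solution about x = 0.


Ansatz: y(x) = sum_{n>=0} a_n x^n, so y'(x) = sum_{n>=1} n a_n x^(n-1) and y''(x) = sum_{n>=2} n(n-1) a_n x^(n-2).
Substitute into P(x) y'' + Q(x) y' + R(x) y = 0 with P(x) = 1 - 2x^2, Q(x) = -x, R(x) = 4, and match powers of x.
Initial conditions: a_0 = 1, a_1 = -2.
Setting the coefficient of each power of x to zero and solving order by order (substituting the coefficients already found):
  x^0: 2 a_2 + 4 a_0 = 0  ->  2 a_2 = -4 a_0 = -4  ->  a_2 = -2
  x^1: 6 a_3 + 3 a_1 = 0  ->  6 a_3 = -3 a_1 = 6  ->  a_3 = 1
  x^2: 12 a_4 - 2 a_2 = 0  ->  12 a_4 = 2 a_2 = -4  ->  a_4 = -1/3
  x^3: 20 a_5 - 11 a_3 = 0  ->  20 a_5 = 11 a_3 = 11  ->  a_5 = 11/20
  x^4: 30 a_6 - 24 a_4 = 0  ->  30 a_6 = 24 a_4 = -8  ->  a_6 = -4/15
Truncated series: y(x) = 1 - 2 x - 2 x^2 + x^3 - (1/3) x^4 + (11/20) x^5 - (4/15) x^6 + O(x^7).

a_0 = 1; a_1 = -2; a_2 = -2; a_3 = 1; a_4 = -1/3; a_5 = 11/20; a_6 = -4/15


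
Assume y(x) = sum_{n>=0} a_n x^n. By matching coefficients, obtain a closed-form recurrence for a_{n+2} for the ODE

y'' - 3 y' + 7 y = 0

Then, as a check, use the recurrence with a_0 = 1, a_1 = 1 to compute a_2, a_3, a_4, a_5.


Substitute y = sum_n a_n x^n.
y''(x) has coefficient (n+2)(n+1) a_{n+2} at x^n;
-3 y'(x) has coefficient -3 (n+1) a_{n+1} at x^n;
7 y(x) has coefficient 7 a_n at x^n.
Matching x^n: (n+2)(n+1) a_{n+2} - 3 (n+1) a_{n+1} + 7 a_n = 0.
Thus a_{n+2} = [3 (n+1) a_{n+1} - 7 a_n] / ((n+1)(n+2)).

Check with a_0 = 1, a_1 = 1 (apply the recurrence for n = 0, 1, 2, 3): a_0 = 1, a_1 = 1, a_2 = -2, a_3 = -19/6, a_4 = -29/24, a_5 = 23/60.

a_(n+2) = [3 (n+1) a_(n+1) - 7 a_n] / ((n+1)(n+2)); check: a_0 = 1, a_1 = 1, a_2 = -2, a_3 = -19/6, a_4 = -29/24, a_5 = 23/60


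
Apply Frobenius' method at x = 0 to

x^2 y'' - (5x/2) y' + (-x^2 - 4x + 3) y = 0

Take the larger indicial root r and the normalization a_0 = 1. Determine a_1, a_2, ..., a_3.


Write in Frobenius form y'' + (p(x)/x) y' + (q(x)/x^2) y = 0:
  p(x) = -5/2,  q(x) = -x^2 - 4x + 3.
Indicial equation: r(r-1) + (-5/2) r + (3) = 0 -> roots r_1 = 2, r_2 = 3/2.
Take r = r_1 = 2. Let y(x) = x^r sum_{n>=0} a_n x^n with a_0 = 1.
Substitute y = x^r sum a_n x^n and match x^{r+n}. The recurrence is
  D(n) a_n - 4 a_{n-1} - 1 a_{n-2} = 0,  where D(n) = (r+n)(r+n-1) + (-5/2)(r+n) + (3).
  a_n = [4 a_{n-1} + 1 a_{n-2}] / D(n).
Since the indicial polynomial factors as (r - r_1)(r - r_2), D(n) = (r_1 + n - r_1)(r_1 + n - r_2) = n(n + 1/2).
Evaluating step by step (a_0 = 1):
  n = 1: D(1) = 1(1 + 1/2) = 3/2; numerator = 4(1) = 4; a_1 = (4)/(3/2) = 8/3
  n = 2: D(2) = 2(2 + 1/2) = 5; numerator = 4(8/3) + 1(1) = 35/3; a_2 = (35/3)/(5) = 7/3
  n = 3: D(3) = 3(3 + 1/2) = 21/2; numerator = 4(7/3) + 1(8/3) = 12; a_3 = (12)/(21/2) = 8/7

r = 2; a_0 = 1; a_1 = 8/3; a_2 = 7/3; a_3 = 8/7


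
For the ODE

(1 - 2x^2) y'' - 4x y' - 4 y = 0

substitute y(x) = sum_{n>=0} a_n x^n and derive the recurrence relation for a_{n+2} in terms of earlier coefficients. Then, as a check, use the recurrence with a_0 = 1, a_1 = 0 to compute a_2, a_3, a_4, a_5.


Substitute y = sum_n a_n x^n.
(1 - 2 x^2) y'' contributes (n+2)(n+1) a_{n+2} - 2 n(n-1) a_n at x^n.
-4 x y'(x) contributes -4 n a_n at x^n.
-4 y(x) contributes -4 a_n at x^n.
Matching x^n: (n+2)(n+1) a_{n+2} + (-2 n(n-1) - 4 n - 4) a_n = 0.
Thus a_{n+2} = (2 n(n-1) + 4 n + 4) / ((n+1)(n+2)) * a_n.

Check with a_0 = 1, a_1 = 0 (apply the recurrence for n = 0, 1, 2, 3): a_0 = 1, a_1 = 0, a_2 = 2, a_3 = 0, a_4 = 8/3, a_5 = 0.

a_(n+2) = (2 n(n-1) + 4 n + 4) / ((n+1)(n+2)) * a_n; check: a_0 = 1, a_1 = 0, a_2 = 2, a_3 = 0, a_4 = 8/3, a_5 = 0


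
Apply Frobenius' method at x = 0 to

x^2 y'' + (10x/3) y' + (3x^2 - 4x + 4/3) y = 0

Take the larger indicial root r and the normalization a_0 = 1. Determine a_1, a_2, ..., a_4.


Write in Frobenius form y'' + (p(x)/x) y' + (q(x)/x^2) y = 0:
  p(x) = 10/3,  q(x) = 3x^2 - 4x + 4/3.
Indicial equation: r(r-1) + (10/3) r + (4/3) = 0 -> roots r_1 = -1, r_2 = -4/3.
Take r = r_1 = -1. Let y(x) = x^r sum_{n>=0} a_n x^n with a_0 = 1.
Substitute y = x^r sum a_n x^n and match x^{r+n}. The recurrence is
  D(n) a_n - 4 a_{n-1} + 3 a_{n-2} = 0,  where D(n) = (r+n)(r+n-1) + (10/3)(r+n) + (4/3).
  a_n = [4 a_{n-1} - 3 a_{n-2}] / D(n).
Since the indicial polynomial factors as (r - r_1)(r - r_2), D(n) = (r_1 + n - r_1)(r_1 + n - r_2) = n(n + 1/3).
Evaluating step by step (a_0 = 1):
  n = 1: D(1) = 1(1 + 1/3) = 4/3; numerator = 4(1) = 4; a_1 = (4)/(4/3) = 3
  n = 2: D(2) = 2(2 + 1/3) = 14/3; numerator = 4(3) - 3(1) = 9; a_2 = (9)/(14/3) = 27/14
  n = 3: D(3) = 3(3 + 1/3) = 10; numerator = 4(27/14) - 3(3) = -9/7; a_3 = (-9/7)/(10) = -9/70
  n = 4: D(4) = 4(4 + 1/3) = 52/3; numerator = 4(-9/70) - 3(27/14) = -63/10; a_4 = (-63/10)/(52/3) = -189/520

r = -1; a_0 = 1; a_1 = 3; a_2 = 27/14; a_3 = -9/70; a_4 = -189/520


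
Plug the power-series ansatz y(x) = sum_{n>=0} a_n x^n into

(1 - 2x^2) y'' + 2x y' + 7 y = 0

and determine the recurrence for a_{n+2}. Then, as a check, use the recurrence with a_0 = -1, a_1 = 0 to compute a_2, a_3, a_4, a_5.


Substitute y = sum_n a_n x^n.
(1 - 2 x^2) y'' contributes (n+2)(n+1) a_{n+2} - 2 n(n-1) a_n at x^n.
2 x y'(x) contributes 2 n a_n at x^n.
7 y(x) contributes 7 a_n at x^n.
Matching x^n: (n+2)(n+1) a_{n+2} + (-2 n(n-1) + 2 n + 7) a_n = 0.
Thus a_{n+2} = (2 n(n-1) - 2 n - 7) / ((n+1)(n+2)) * a_n.

Check with a_0 = -1, a_1 = 0 (apply the recurrence for n = 0, 1, 2, 3): a_0 = -1, a_1 = 0, a_2 = 7/2, a_3 = 0, a_4 = -49/24, a_5 = 0.

a_(n+2) = (2 n(n-1) - 2 n - 7) / ((n+1)(n+2)) * a_n; check: a_0 = -1, a_1 = 0, a_2 = 7/2, a_3 = 0, a_4 = -49/24, a_5 = 0


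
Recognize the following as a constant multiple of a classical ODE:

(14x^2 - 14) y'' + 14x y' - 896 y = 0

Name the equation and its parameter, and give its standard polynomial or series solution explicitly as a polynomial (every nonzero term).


All three coefficients share the factor -14; dividing through by -14 gives  (1 - x^2) y'' - x y' + 64 y = 0.
This matches the Chebyshev equation (1 - x^2) y'' - x y' + n^2 y = 0 (note the -x y' term, not -2x y') with n^2 = 64, so n = 8; the polynomial solution is T_8(x).
With y = sum_k a_k x^k, matching x^k gives (k+2)(k+1) a_{k+2} = (k^2 - n^2) a_k = (k - 8)(k + 8) a_k. The right side vanishes at k = 8, so the series with the parity of 8 terminates at degree 8.
Standard normalization: leading coefficient of T_n is 2^(n-1), so a_8 = 2^7 = 128. Work downward with a_k = (k+1)(k+2) a_{k+2} / ((k - 8)(k + 8)):
  a_6 = (7)(8)(128) / ((6 - 8)(6 + 8)) = 7168/(-28) = -256
  a_4 = (5)(6)(-256) / ((4 - 8)(4 + 8)) = -7680/(-48) = 160
  a_2 = (3)(4)(160) / ((2 - 8)(2 + 8)) = 1920/(-60) = -32
  a_0 = (1)(2)(-32) / ((0 - 8)(0 + 8)) = -64/(-64) = 1
Hence T_8(x) = 128 x^8 - 256 x^6 + 160 x^4 - 32 x^2 + 1.

T_8(x); series = 128 x^8 - 256 x^6 + 160 x^4 - 32 x^2 + 1


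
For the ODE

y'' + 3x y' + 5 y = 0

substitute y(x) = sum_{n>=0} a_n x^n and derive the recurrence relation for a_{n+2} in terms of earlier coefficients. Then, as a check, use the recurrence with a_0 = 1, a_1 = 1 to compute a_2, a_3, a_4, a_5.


Substitute y = sum_n a_n x^n.
y''(x) has coefficient (n+2)(n+1) a_{n+2} at x^n;
3 x y'(x) has coefficient 3 n a_n at x^n (shift);
5 y(x) has coefficient 5 a_n at x^n.
Matching x^n: (n+2)(n+1) a_{n+2} + (3n + 5) a_n = 0.
Thus a_{n+2} = (-3n - 5) / ((n+1)(n+2)) * a_n.

Check with a_0 = 1, a_1 = 1 (apply the recurrence for n = 0, 1, 2, 3): a_0 = 1, a_1 = 1, a_2 = -5/2, a_3 = -4/3, a_4 = 55/24, a_5 = 14/15.

a_(n+2) = (-3n - 5) / ((n+1)(n+2)) * a_n; check: a_0 = 1, a_1 = 1, a_2 = -5/2, a_3 = -4/3, a_4 = 55/24, a_5 = 14/15


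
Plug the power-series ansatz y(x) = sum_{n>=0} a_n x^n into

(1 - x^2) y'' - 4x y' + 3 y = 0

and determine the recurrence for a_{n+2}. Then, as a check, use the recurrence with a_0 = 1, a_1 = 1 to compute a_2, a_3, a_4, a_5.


Substitute y = sum_n a_n x^n.
(1 - 1 x^2) y'' contributes (n+2)(n+1) a_{n+2} - n(n-1) a_n at x^n.
-4 x y'(x) contributes -4 n a_n at x^n.
3 y(x) contributes 3 a_n at x^n.
Matching x^n: (n+2)(n+1) a_{n+2} + (-n(n-1) - 4 n + 3) a_n = 0.
Thus a_{n+2} = (n(n-1) + 4 n - 3) / ((n+1)(n+2)) * a_n.

Check with a_0 = 1, a_1 = 1 (apply the recurrence for n = 0, 1, 2, 3): a_0 = 1, a_1 = 1, a_2 = -3/2, a_3 = 1/6, a_4 = -7/8, a_5 = 1/8.

a_(n+2) = (n(n-1) + 4 n - 3) / ((n+1)(n+2)) * a_n; check: a_0 = 1, a_1 = 1, a_2 = -3/2, a_3 = 1/6, a_4 = -7/8, a_5 = 1/8


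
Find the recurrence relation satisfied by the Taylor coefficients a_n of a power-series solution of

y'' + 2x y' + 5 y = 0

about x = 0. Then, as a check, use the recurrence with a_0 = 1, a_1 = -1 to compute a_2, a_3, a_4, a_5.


Substitute y = sum_n a_n x^n.
y''(x) has coefficient (n+2)(n+1) a_{n+2} at x^n;
2 x y'(x) has coefficient 2 n a_n at x^n (shift);
5 y(x) has coefficient 5 a_n at x^n.
Matching x^n: (n+2)(n+1) a_{n+2} + (2n + 5) a_n = 0.
Thus a_{n+2} = (-2n - 5) / ((n+1)(n+2)) * a_n.

Check with a_0 = 1, a_1 = -1 (apply the recurrence for n = 0, 1, 2, 3): a_0 = 1, a_1 = -1, a_2 = -5/2, a_3 = 7/6, a_4 = 15/8, a_5 = -77/120.

a_(n+2) = (-2n - 5) / ((n+1)(n+2)) * a_n; check: a_0 = 1, a_1 = -1, a_2 = -5/2, a_3 = 7/6, a_4 = 15/8, a_5 = -77/120


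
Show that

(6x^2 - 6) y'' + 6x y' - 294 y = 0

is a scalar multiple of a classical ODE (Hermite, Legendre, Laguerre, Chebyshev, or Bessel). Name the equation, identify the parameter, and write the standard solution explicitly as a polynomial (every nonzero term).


All three coefficients share the factor -6; dividing through by -6 gives  (1 - x^2) y'' - x y' + 49 y = 0.
This matches the Chebyshev equation (1 - x^2) y'' - x y' + n^2 y = 0 (note the -x y' term, not -2x y') with n^2 = 49, so n = 7; the polynomial solution is T_7(x).
With y = sum_k a_k x^k, matching x^k gives (k+2)(k+1) a_{k+2} = (k^2 - n^2) a_k = (k - 7)(k + 7) a_k. The right side vanishes at k = 7, so the series with the parity of 7 terminates at degree 7.
Standard normalization: leading coefficient of T_n is 2^(n-1), so a_7 = 2^6 = 64. Work downward with a_k = (k+1)(k+2) a_{k+2} / ((k - 7)(k + 7)):
  a_5 = (6)(7)(64) / ((5 - 7)(5 + 7)) = 2688/(-24) = -112
  a_3 = (4)(5)(-112) / ((3 - 7)(3 + 7)) = -2240/(-40) = 56
  a_1 = (2)(3)(56) / ((1 - 7)(1 + 7)) = 336/(-48) = -7
Hence T_7(x) = 64 x^7 - 112 x^5 + 56 x^3 - 7 x.

T_7(x); series = 64 x^7 - 112 x^5 + 56 x^3 - 7 x


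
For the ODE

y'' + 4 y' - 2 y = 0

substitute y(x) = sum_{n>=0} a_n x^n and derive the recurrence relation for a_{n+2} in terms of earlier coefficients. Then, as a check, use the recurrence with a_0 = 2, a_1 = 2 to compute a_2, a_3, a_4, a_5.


Substitute y = sum_n a_n x^n.
y''(x) has coefficient (n+2)(n+1) a_{n+2} at x^n;
4 y'(x) has coefficient 4 (n+1) a_{n+1} at x^n;
-2 y(x) has coefficient -2 a_n at x^n.
Matching x^n: (n+2)(n+1) a_{n+2} + 4 (n+1) a_{n+1} - 2 a_n = 0.
Thus a_{n+2} = [-4 (n+1) a_{n+1} + 2 a_n] / ((n+1)(n+2)).

Check with a_0 = 2, a_1 = 2 (apply the recurrence for n = 0, 1, 2, 3): a_0 = 2, a_1 = 2, a_2 = -2, a_3 = 10/3, a_4 = -11/3, a_5 = 49/15.

a_(n+2) = [-4 (n+1) a_(n+1) + 2 a_n] / ((n+1)(n+2)); check: a_0 = 2, a_1 = 2, a_2 = -2, a_3 = 10/3, a_4 = -11/3, a_5 = 49/15


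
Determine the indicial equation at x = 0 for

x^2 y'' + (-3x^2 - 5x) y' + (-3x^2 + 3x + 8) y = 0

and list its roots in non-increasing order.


Divide by x^2 to reach normal form y'' + P_1(x) y' + P_2(x) y = 0 with P_1(x) = -3 - 5/x and P_2(x) = -3 + 3/x + 8/x^2.
x = 0 is a singular point because the y'-coefficient -3 - 5/x has a pole at x = 0 and the y-coefficient -3 + 3/x + 8/x^2 has a pole at x = 0.
It is a regular singular point because x P_1(x) = p(x) = -3x - 5 and x^2 P_2(x) = q(x) = -3x^2 + 3x + 8 are polynomials, hence analytic at x = 0.
p(0) = -5,  q(0) = 8.
Indicial equation: r(r-1) + p(0) r + q(0) = 0, i.e. r^2 + (p(0) - 1) r + q(0) = 0, i.e. r^2 - 6 r + 8 = 0.
Discriminant: (-6)^2 - 4(8) = 4, so r = (6 ± 2)/2.
Solving: r_1 = 4, r_2 = 2.

indicial: r^2 - 6 r + 8 = 0; roots r_1 = 4, r_2 = 2


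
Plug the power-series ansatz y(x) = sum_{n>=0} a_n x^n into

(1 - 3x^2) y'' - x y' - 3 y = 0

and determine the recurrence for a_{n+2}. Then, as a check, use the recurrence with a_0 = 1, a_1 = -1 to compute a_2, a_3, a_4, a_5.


Substitute y = sum_n a_n x^n.
(1 - 3 x^2) y'' contributes (n+2)(n+1) a_{n+2} - 3 n(n-1) a_n at x^n.
-x y'(x) contributes -n a_n at x^n.
-3 y(x) contributes -3 a_n at x^n.
Matching x^n: (n+2)(n+1) a_{n+2} + (-3 n(n-1) - n - 3) a_n = 0.
Thus a_{n+2} = (3 n(n-1) + n + 3) / ((n+1)(n+2)) * a_n.

Check with a_0 = 1, a_1 = -1 (apply the recurrence for n = 0, 1, 2, 3): a_0 = 1, a_1 = -1, a_2 = 3/2, a_3 = -2/3, a_4 = 11/8, a_5 = -4/5.

a_(n+2) = (3 n(n-1) + n + 3) / ((n+1)(n+2)) * a_n; check: a_0 = 1, a_1 = -1, a_2 = 3/2, a_3 = -2/3, a_4 = 11/8, a_5 = -4/5


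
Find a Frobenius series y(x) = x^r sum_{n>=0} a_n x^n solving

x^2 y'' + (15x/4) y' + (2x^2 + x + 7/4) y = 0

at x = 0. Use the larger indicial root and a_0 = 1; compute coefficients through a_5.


Write in Frobenius form y'' + (p(x)/x) y' + (q(x)/x^2) y = 0:
  p(x) = 15/4,  q(x) = 2x^2 + x + 7/4.
Indicial equation: r(r-1) + (15/4) r + (7/4) = 0 -> roots r_1 = -1, r_2 = -7/4.
Take r = r_1 = -1. Let y(x) = x^r sum_{n>=0} a_n x^n with a_0 = 1.
Substitute y = x^r sum a_n x^n and match x^{r+n}. The recurrence is
  D(n) a_n + 1 a_{n-1} + 2 a_{n-2} = 0,  where D(n) = (r+n)(r+n-1) + (15/4)(r+n) + (7/4).
  a_n = [-1 a_{n-1} - 2 a_{n-2}] / D(n).
Since the indicial polynomial factors as (r - r_1)(r - r_2), D(n) = (r_1 + n - r_1)(r_1 + n - r_2) = n(n + 3/4).
Evaluating step by step (a_0 = 1):
  n = 1: D(1) = 1(1 + 3/4) = 7/4; numerator = -1(1) = -1; a_1 = (-1)/(7/4) = -4/7
  n = 2: D(2) = 2(2 + 3/4) = 11/2; numerator = -1(-4/7) - 2(1) = -10/7; a_2 = (-10/7)/(11/2) = -20/77
  n = 3: D(3) = 3(3 + 3/4) = 45/4; numerator = -1(-20/77) - 2(-4/7) = 108/77; a_3 = (108/77)/(45/4) = 48/385
  n = 4: D(4) = 4(4 + 3/4) = 19; numerator = -1(48/385) - 2(-20/77) = 152/385; a_4 = (152/385)/(19) = 8/385
  n = 5: D(5) = 5(5 + 3/4) = 115/4; numerator = -1(8/385) - 2(48/385) = -104/385; a_5 = (-104/385)/(115/4) = -416/44275

r = -1; a_0 = 1; a_1 = -4/7; a_2 = -20/77; a_3 = 48/385; a_4 = 8/385; a_5 = -416/44275


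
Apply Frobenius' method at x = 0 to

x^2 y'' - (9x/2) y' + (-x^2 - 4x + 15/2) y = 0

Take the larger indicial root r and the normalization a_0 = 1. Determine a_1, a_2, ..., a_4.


Write in Frobenius form y'' + (p(x)/x) y' + (q(x)/x^2) y = 0:
  p(x) = -9/2,  q(x) = -x^2 - 4x + 15/2.
Indicial equation: r(r-1) + (-9/2) r + (15/2) = 0 -> roots r_1 = 3, r_2 = 5/2.
Take r = r_1 = 3. Let y(x) = x^r sum_{n>=0} a_n x^n with a_0 = 1.
Substitute y = x^r sum a_n x^n and match x^{r+n}. The recurrence is
  D(n) a_n - 4 a_{n-1} - 1 a_{n-2} = 0,  where D(n) = (r+n)(r+n-1) + (-9/2)(r+n) + (15/2).
  a_n = [4 a_{n-1} + 1 a_{n-2}] / D(n).
Since the indicial polynomial factors as (r - r_1)(r - r_2), D(n) = (r_1 + n - r_1)(r_1 + n - r_2) = n(n + 1/2).
Evaluating step by step (a_0 = 1):
  n = 1: D(1) = 1(1 + 1/2) = 3/2; numerator = 4(1) = 4; a_1 = (4)/(3/2) = 8/3
  n = 2: D(2) = 2(2 + 1/2) = 5; numerator = 4(8/3) + 1(1) = 35/3; a_2 = (35/3)/(5) = 7/3
  n = 3: D(3) = 3(3 + 1/2) = 21/2; numerator = 4(7/3) + 1(8/3) = 12; a_3 = (12)/(21/2) = 8/7
  n = 4: D(4) = 4(4 + 1/2) = 18; numerator = 4(8/7) + 1(7/3) = 145/21; a_4 = (145/21)/(18) = 145/378

r = 3; a_0 = 1; a_1 = 8/3; a_2 = 7/3; a_3 = 8/7; a_4 = 145/378


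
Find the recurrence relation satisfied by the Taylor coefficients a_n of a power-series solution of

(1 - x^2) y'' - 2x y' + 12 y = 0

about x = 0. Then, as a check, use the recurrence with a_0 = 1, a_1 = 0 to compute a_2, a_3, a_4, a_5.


Substitute y = sum_n a_n x^n.
(1 - 1 x^2) y'' contributes (n+2)(n+1) a_{n+2} - n(n-1) a_n at x^n.
-2 x y'(x) contributes -2 n a_n at x^n.
12 y(x) contributes 12 a_n at x^n.
Matching x^n: (n+2)(n+1) a_{n+2} + (-n(n-1) - 2 n + 12) a_n = 0.
Thus a_{n+2} = (n(n-1) + 2 n - 12) / ((n+1)(n+2)) * a_n.

Check with a_0 = 1, a_1 = 0 (apply the recurrence for n = 0, 1, 2, 3): a_0 = 1, a_1 = 0, a_2 = -6, a_3 = 0, a_4 = 3, a_5 = 0.

a_(n+2) = (n(n-1) + 2 n - 12) / ((n+1)(n+2)) * a_n; check: a_0 = 1, a_1 = 0, a_2 = -6, a_3 = 0, a_4 = 3, a_5 = 0


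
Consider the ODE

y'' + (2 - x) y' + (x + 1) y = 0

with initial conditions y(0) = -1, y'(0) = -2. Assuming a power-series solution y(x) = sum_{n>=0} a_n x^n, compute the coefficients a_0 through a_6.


Ansatz: y(x) = sum_{n>=0} a_n x^n, so y'(x) = sum_{n>=1} n a_n x^(n-1) and y''(x) = sum_{n>=2} n(n-1) a_n x^(n-2).
Substitute into P(x) y'' + Q(x) y' + R(x) y = 0 with P(x) = 1, Q(x) = 2 - x, R(x) = x + 1, and match powers of x.
Initial conditions: a_0 = -1, a_1 = -2.
Setting the coefficient of each power of x to zero and solving order by order (substituting the coefficients already found):
  x^0: 2 a_2 + 2 a_1 + a_0 = 0  ->  2 a_2 = -2 a_1 - a_0 = 5  ->  a_2 = 5/2
  x^1: 6 a_3 + 4 a_2 + a_0 = 0  ->  6 a_3 = -4 a_2 - a_0 = -9  ->  a_3 = -3/2
  x^2: 12 a_4 + 6 a_3 - a_2 + a_1 = 0  ->  12 a_4 = -6 a_3 + a_2 - a_1 = 27/2  ->  a_4 = 9/8
  x^3: 20 a_5 + 8 a_4 - 2 a_3 + a_2 = 0  ->  20 a_5 = -8 a_4 + 2 a_3 - a_2 = -29/2  ->  a_5 = -29/40
  x^4: 30 a_6 + 10 a_5 - 3 a_4 + a_3 = 0  ->  30 a_6 = -10 a_5 + 3 a_4 - a_3 = 97/8  ->  a_6 = 97/240
Truncated series: y(x) = -1 - 2 x + (5/2) x^2 - (3/2) x^3 + (9/8) x^4 - (29/40) x^5 + (97/240) x^6 + O(x^7).

a_0 = -1; a_1 = -2; a_2 = 5/2; a_3 = -3/2; a_4 = 9/8; a_5 = -29/40; a_6 = 97/240


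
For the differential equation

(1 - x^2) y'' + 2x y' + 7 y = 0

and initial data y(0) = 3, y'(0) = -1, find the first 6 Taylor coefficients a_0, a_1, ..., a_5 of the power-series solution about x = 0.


Ansatz: y(x) = sum_{n>=0} a_n x^n, so y'(x) = sum_{n>=1} n a_n x^(n-1) and y''(x) = sum_{n>=2} n(n-1) a_n x^(n-2).
Substitute into P(x) y'' + Q(x) y' + R(x) y = 0 with P(x) = 1 - x^2, Q(x) = 2x, R(x) = 7, and match powers of x.
Initial conditions: a_0 = 3, a_1 = -1.
Setting the coefficient of each power of x to zero and solving order by order (substituting the coefficients already found):
  x^0: 2 a_2 + 7 a_0 = 0  ->  2 a_2 = -7 a_0 = -21  ->  a_2 = -21/2
  x^1: 6 a_3 + 9 a_1 = 0  ->  6 a_3 = -9 a_1 = 9  ->  a_3 = 3/2
  x^2: 12 a_4 + 9 a_2 = 0  ->  12 a_4 = -9 a_2 = 189/2  ->  a_4 = 63/8
  x^3: 20 a_5 + 7 a_3 = 0  ->  20 a_5 = -7 a_3 = -21/2  ->  a_5 = -21/40
Truncated series: y(x) = 3 - x - (21/2) x^2 + (3/2) x^3 + (63/8) x^4 - (21/40) x^5 + O(x^6).

a_0 = 3; a_1 = -1; a_2 = -21/2; a_3 = 3/2; a_4 = 63/8; a_5 = -21/40
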